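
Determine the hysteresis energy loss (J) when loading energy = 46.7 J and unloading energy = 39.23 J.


Hysteresis loss = loading - unloading
= 46.7 - 39.23
= 7.47 J

7.47 J


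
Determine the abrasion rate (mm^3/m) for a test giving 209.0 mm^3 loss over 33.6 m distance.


Rate = volume_loss / distance
= 209.0 / 33.6
= 6.22 mm^3/m

6.22 mm^3/m


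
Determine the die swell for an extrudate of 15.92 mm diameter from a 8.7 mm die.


Die swell ratio = D_extrudate / D_die
= 15.92 / 8.7
= 1.83

Die swell = 1.83


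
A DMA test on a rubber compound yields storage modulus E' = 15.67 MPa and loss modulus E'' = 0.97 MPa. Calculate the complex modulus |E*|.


|E*| = sqrt(E'^2 + E''^2)
= sqrt(15.67^2 + 0.97^2)
= sqrt(245.5489 + 0.9409)
= 15.7 MPa

15.7 MPa


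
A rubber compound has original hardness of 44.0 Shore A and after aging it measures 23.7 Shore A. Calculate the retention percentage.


Retention = aged / original * 100
= 23.7 / 44.0 * 100
= 53.9%

53.9%


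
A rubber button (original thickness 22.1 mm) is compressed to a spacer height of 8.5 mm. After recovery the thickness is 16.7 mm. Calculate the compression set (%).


CS = (t0 - recovered) / (t0 - ts) * 100
= (22.1 - 16.7) / (22.1 - 8.5) * 100
= 5.4 / 13.6 * 100
= 39.7%

39.7%


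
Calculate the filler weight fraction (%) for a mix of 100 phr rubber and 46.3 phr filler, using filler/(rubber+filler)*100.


Filler % = filler / (rubber + filler) * 100
= 46.3 / (100 + 46.3) * 100
= 46.3 / 146.3 * 100
= 31.65%

31.65%


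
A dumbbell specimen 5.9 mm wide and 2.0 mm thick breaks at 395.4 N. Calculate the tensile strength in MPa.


Area = width * thickness = 5.9 * 2.0 = 11.8 mm^2
TS = force / area = 395.4 / 11.8 = 33.51 MPa

33.51 MPa


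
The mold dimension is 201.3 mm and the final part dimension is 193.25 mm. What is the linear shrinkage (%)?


Shrinkage = (mold - part) / mold * 100
= (201.3 - 193.25) / 201.3 * 100
= 8.05 / 201.3 * 100
= 4.0%

4.0%


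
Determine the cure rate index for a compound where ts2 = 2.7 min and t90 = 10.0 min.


CRI = 100 / (t90 - ts2)
= 100 / (10.0 - 2.7)
= 100 / 7.3
= 13.7 min^-1

13.7 min^-1


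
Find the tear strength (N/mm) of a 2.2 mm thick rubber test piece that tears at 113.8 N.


Tear strength = force / thickness
= 113.8 / 2.2
= 51.73 N/mm

51.73 N/mm


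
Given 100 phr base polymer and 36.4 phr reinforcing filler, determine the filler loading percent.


Filler % = filler / (rubber + filler) * 100
= 36.4 / (100 + 36.4) * 100
= 36.4 / 136.4 * 100
= 26.69%

26.69%


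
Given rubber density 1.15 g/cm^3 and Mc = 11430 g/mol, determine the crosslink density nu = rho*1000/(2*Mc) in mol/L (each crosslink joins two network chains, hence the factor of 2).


nu = rho * 1000 / (2 * Mc)
nu = 1.15 * 1000 / (2 * 11430)
nu = 1150.0 / 22860
nu = 0.0503 mol/L

0.0503 mol/L


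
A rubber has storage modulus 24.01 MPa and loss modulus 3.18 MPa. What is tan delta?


tan delta = E'' / E'
= 3.18 / 24.01
= 0.1324

tan delta = 0.1324


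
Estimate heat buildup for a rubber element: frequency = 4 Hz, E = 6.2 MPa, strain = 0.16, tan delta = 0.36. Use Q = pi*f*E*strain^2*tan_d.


Q = pi * f * E * strain^2 * tan_d
= pi * 4 * 6.2 * 0.16^2 * 0.36
= pi * 4 * 6.2 * 0.0256 * 0.36
= 0.7180

Q = 0.7180


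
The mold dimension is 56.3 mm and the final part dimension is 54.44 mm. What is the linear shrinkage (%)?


Shrinkage = (mold - part) / mold * 100
= (56.3 - 54.44) / 56.3 * 100
= 1.86 / 56.3 * 100
= 3.3%

3.3%


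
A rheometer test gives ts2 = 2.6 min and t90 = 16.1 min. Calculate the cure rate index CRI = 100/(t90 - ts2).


CRI = 100 / (t90 - ts2)
= 100 / (16.1 - 2.6)
= 100 / 13.5
= 7.41 min^-1

7.41 min^-1


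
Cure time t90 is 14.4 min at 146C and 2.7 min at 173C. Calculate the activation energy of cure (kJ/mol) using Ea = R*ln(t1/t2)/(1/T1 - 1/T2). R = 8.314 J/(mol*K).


T1 = 419.15 K, T2 = 446.15 K
1/T1 - 1/T2 = 1.4438e-04
ln(t1/t2) = ln(14.4/2.7) = 1.6740
Ea = 8.314 * 1.6740 / 1.4438e-04 = 96393.1036 J/mol
Ea = 96.39 kJ/mol

96.39 kJ/mol


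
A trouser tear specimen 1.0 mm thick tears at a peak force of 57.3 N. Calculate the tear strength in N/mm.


Tear strength = force / thickness
= 57.3 / 1.0
= 57.3 N/mm

57.3 N/mm


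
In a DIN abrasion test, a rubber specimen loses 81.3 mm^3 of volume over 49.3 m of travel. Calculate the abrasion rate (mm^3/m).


Rate = volume_loss / distance
= 81.3 / 49.3
= 1.649 mm^3/m

1.649 mm^3/m


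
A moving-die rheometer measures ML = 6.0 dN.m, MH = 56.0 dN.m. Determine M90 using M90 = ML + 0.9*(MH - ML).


M90 = ML + 0.9 * (MH - ML)
M90 = 6.0 + 0.9 * (56.0 - 6.0)
M90 = 6.0 + 0.9 * 50.0
M90 = 51.0 dN.m

51.0 dN.m


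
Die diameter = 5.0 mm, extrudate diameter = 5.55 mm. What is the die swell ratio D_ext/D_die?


Die swell ratio = D_extrudate / D_die
= 5.55 / 5.0
= 1.11

Die swell = 1.11


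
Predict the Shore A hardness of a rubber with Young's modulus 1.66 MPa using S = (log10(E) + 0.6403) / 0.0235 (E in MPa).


log10(E) = 0.0235*S - 0.6403  =>  S = (log10(E) + 0.6403) / 0.0235
log10(1.66) = 0.220108
S = (0.220108 + 0.6403) / 0.0235 = 0.860408 / 0.0235
S = 36.6

Shore A = 36.6


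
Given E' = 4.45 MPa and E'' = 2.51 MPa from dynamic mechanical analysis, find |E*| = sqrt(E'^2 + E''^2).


|E*| = sqrt(E'^2 + E''^2)
= sqrt(4.45^2 + 2.51^2)
= sqrt(19.8025 + 6.3001)
= 5.109 MPa

5.109 MPa


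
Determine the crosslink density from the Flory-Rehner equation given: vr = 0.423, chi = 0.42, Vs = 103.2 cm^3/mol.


ln(1 - vr) = ln(1 - 0.423) = -0.5499
Numerator = -((-0.5499) + 0.423 + 0.42 * 0.423^2) = 0.0518
Denominator = 103.2 * (0.423^(1/3) - 0.423/2) = 55.6419
nu = 0.0518 / 55.6419 = 9.3028e-04 mol/cm^3

9.3028e-04 mol/cm^3


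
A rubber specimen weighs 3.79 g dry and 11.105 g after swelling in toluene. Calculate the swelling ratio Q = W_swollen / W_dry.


Q = W_swollen / W_dry
Q = 11.105 / 3.79
Q = 2.93

Q = 2.93


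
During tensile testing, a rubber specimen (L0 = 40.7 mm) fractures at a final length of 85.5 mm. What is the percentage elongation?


Elongation = (Lf - L0) / L0 * 100
= (85.5 - 40.7) / 40.7 * 100
= 44.8 / 40.7 * 100
= 110.1%

110.1%


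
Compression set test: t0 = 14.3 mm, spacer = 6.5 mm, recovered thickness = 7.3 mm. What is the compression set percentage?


CS = (t0 - recovered) / (t0 - ts) * 100
= (14.3 - 7.3) / (14.3 - 6.5) * 100
= 7.0 / 7.8 * 100
= 89.7%

89.7%


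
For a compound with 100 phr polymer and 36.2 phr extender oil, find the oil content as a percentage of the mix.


Oil % = oil / (100 + oil) * 100
= 36.2 / (100 + 36.2) * 100
= 36.2 / 136.2 * 100
= 26.58%

26.58%


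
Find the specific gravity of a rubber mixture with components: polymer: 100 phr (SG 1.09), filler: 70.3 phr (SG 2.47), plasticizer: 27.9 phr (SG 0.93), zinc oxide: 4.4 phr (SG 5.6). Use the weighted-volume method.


Sum of weights = 202.6
Volume contributions:
  polymer: 100/1.09 = 91.7431
  filler: 70.3/2.47 = 28.4615
  plasticizer: 27.9/0.93 = 30.0000
  zinc oxide: 4.4/5.6 = 0.7857
Sum of volumes = 150.9904
SG = 202.6 / 150.9904 = 1.342

SG = 1.342


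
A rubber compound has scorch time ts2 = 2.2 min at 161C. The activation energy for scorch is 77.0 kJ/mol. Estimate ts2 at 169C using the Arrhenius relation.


Convert temperatures: T1 = 161 + 273.15 = 434.15 K, T2 = 169 + 273.15 = 442.15 K
ts2_new = 2.2 * exp(77000 / 8.314 * (1/442.15 - 1/434.15))
1/T2 - 1/T1 = -4.1675e-05
ts2_new = 1.5 min

1.5 min


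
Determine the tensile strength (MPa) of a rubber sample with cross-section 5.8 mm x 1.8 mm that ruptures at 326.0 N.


Area = width * thickness = 5.8 * 1.8 = 10.44 mm^2
TS = force / area = 326.0 / 10.44 = 31.23 MPa

31.23 MPa


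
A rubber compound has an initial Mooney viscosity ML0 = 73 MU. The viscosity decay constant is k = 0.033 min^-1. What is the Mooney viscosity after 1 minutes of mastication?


ML = ML0 * exp(-k * t)
ML = 73 * exp(-0.033 * 1)
ML = 73 * 0.9675
ML = 70.63 MU

70.63 MU


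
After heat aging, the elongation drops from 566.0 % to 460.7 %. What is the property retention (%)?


Retention = aged / original * 100
= 460.7 / 566.0 * 100
= 81.4%

81.4%


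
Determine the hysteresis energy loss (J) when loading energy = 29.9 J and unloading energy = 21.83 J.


Hysteresis loss = loading - unloading
= 29.9 - 21.83
= 8.07 J

8.07 J


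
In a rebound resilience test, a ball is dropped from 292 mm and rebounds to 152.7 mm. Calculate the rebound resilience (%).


Resilience = h_rebound / h_drop * 100
= 152.7 / 292 * 100
= 52.3%

52.3%


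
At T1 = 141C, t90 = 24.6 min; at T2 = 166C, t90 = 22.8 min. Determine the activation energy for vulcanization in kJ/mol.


T1 = 414.15 K, T2 = 439.15 K
1/T1 - 1/T2 = 1.3746e-04
ln(t1/t2) = ln(24.6/22.8) = 0.0760
Ea = 8.314 * 0.0760 / 1.3746e-04 = 4595.9322 J/mol
Ea = 4.6 kJ/mol

4.6 kJ/mol


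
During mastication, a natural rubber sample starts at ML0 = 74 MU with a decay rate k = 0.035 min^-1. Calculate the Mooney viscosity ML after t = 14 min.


ML = ML0 * exp(-k * t)
ML = 74 * exp(-0.035 * 14)
ML = 74 * 0.6126
ML = 45.33 MU

45.33 MU


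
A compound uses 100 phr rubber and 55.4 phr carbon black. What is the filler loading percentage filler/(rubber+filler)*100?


Filler % = filler / (rubber + filler) * 100
= 55.4 / (100 + 55.4) * 100
= 55.4 / 155.4 * 100
= 35.65%

35.65%


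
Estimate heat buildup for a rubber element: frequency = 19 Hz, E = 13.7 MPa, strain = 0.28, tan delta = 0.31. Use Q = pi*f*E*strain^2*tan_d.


Q = pi * f * E * strain^2 * tan_d
= pi * 19 * 13.7 * 0.28^2 * 0.31
= pi * 19 * 13.7 * 0.0784 * 0.31
= 19.8748

Q = 19.8748


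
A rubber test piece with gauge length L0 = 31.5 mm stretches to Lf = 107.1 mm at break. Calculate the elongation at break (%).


Elongation = (Lf - L0) / L0 * 100
= (107.1 - 31.5) / 31.5 * 100
= 75.6 / 31.5 * 100
= 240.0%

240.0%


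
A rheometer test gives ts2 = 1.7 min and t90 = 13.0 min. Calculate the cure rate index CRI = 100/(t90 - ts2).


CRI = 100 / (t90 - ts2)
= 100 / (13.0 - 1.7)
= 100 / 11.3
= 8.85 min^-1

8.85 min^-1


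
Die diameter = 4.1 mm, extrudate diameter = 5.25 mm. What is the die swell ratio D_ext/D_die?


Die swell ratio = D_extrudate / D_die
= 5.25 / 4.1
= 1.28

Die swell = 1.28


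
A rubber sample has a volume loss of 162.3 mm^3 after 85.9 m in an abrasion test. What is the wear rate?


Rate = volume_loss / distance
= 162.3 / 85.9
= 1.889 mm^3/m

1.889 mm^3/m


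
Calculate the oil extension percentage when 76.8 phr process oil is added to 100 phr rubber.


Oil % = oil / (100 + oil) * 100
= 76.8 / (100 + 76.8) * 100
= 76.8 / 176.8 * 100
= 43.44%

43.44%


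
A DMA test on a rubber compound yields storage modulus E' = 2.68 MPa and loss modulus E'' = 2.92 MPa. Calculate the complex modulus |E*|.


|E*| = sqrt(E'^2 + E''^2)
= sqrt(2.68^2 + 2.92^2)
= sqrt(7.1824 + 8.5264)
= 3.963 MPa

3.963 MPa


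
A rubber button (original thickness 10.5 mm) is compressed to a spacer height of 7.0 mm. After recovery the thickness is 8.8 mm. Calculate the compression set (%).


CS = (t0 - recovered) / (t0 - ts) * 100
= (10.5 - 8.8) / (10.5 - 7.0) * 100
= 1.7 / 3.5 * 100
= 48.6%

48.6%


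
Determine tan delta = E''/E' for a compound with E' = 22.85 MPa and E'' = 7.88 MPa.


tan delta = E'' / E'
= 7.88 / 22.85
= 0.3449

tan delta = 0.3449


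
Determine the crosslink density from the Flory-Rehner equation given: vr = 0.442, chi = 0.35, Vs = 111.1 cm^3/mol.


ln(1 - vr) = ln(1 - 0.442) = -0.5834
Numerator = -((-0.5834) + 0.442 + 0.35 * 0.442^2) = 0.0730
Denominator = 111.1 * (0.442^(1/3) - 0.442/2) = 60.0763
nu = 0.0730 / 60.0763 = 0.0012 mol/cm^3

0.0012 mol/cm^3


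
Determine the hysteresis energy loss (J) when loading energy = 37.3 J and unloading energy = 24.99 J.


Hysteresis loss = loading - unloading
= 37.3 - 24.99
= 12.31 J

12.31 J


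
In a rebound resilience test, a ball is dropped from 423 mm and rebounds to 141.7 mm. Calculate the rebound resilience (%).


Resilience = h_rebound / h_drop * 100
= 141.7 / 423 * 100
= 33.5%

33.5%


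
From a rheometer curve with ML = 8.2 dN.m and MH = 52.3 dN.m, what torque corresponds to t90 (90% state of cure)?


M90 = ML + 0.9 * (MH - ML)
M90 = 8.2 + 0.9 * (52.3 - 8.2)
M90 = 8.2 + 0.9 * 44.1
M90 = 47.89 dN.m

47.89 dN.m


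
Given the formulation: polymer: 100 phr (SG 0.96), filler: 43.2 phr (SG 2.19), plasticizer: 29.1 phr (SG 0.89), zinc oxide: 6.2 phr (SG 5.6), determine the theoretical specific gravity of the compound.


Sum of weights = 178.5
Volume contributions:
  polymer: 100/0.96 = 104.1667
  filler: 43.2/2.19 = 19.7260
  plasticizer: 29.1/0.89 = 32.6966
  zinc oxide: 6.2/5.6 = 1.1071
Sum of volumes = 157.6965
SG = 178.5 / 157.6965 = 1.132

SG = 1.132


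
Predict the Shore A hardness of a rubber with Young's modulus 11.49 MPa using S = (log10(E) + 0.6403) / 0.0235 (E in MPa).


log10(E) = 0.0235*S - 0.6403  =>  S = (log10(E) + 0.6403) / 0.0235
log10(11.49) = 1.060320
S = (1.060320 + 0.6403) / 0.0235 = 1.700620 / 0.0235
S = 72.4

Shore A = 72.4


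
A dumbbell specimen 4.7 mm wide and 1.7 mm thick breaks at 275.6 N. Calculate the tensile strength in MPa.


Area = width * thickness = 4.7 * 1.7 = 7.99 mm^2
TS = force / area = 275.6 / 7.99 = 34.49 MPa

34.49 MPa


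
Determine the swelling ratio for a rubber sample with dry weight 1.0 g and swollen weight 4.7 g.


Q = W_swollen / W_dry
Q = 4.7 / 1.0
Q = 4.7

Q = 4.7


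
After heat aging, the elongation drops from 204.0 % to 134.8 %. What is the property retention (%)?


Retention = aged / original * 100
= 134.8 / 204.0 * 100
= 66.1%

66.1%


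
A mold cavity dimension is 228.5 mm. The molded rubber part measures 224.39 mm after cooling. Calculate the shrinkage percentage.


Shrinkage = (mold - part) / mold * 100
= (228.5 - 224.39) / 228.5 * 100
= 4.11 / 228.5 * 100
= 1.8%

1.8%


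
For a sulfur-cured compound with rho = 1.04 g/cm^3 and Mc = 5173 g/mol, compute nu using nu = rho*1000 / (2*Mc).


nu = rho * 1000 / (2 * Mc)
nu = 1.04 * 1000 / (2 * 5173)
nu = 1040.0 / 10346
nu = 0.1005 mol/L

0.1005 mol/L


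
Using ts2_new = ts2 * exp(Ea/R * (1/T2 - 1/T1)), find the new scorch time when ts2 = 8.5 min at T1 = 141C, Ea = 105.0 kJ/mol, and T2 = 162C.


Convert temperatures: T1 = 141 + 273.15 = 414.15 K, T2 = 162 + 273.15 = 435.15 K
ts2_new = 8.5 * exp(105000 / 8.314 * (1/435.15 - 1/414.15))
1/T2 - 1/T1 = -1.1653e-04
ts2_new = 1.95 min

1.95 min


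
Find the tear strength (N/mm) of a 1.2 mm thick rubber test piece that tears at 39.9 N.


Tear strength = force / thickness
= 39.9 / 1.2
= 33.25 N/mm

33.25 N/mm


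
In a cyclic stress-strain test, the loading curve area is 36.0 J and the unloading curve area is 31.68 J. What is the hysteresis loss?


Hysteresis loss = loading - unloading
= 36.0 - 31.68
= 4.32 J

4.32 J


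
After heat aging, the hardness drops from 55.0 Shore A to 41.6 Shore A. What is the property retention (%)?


Retention = aged / original * 100
= 41.6 / 55.0 * 100
= 75.6%

75.6%


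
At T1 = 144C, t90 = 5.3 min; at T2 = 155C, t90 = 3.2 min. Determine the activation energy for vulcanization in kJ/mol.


T1 = 417.15 K, T2 = 428.15 K
1/T1 - 1/T2 = 6.1589e-05
ln(t1/t2) = ln(5.3/3.2) = 0.5046
Ea = 8.314 * 0.5046 / 6.1589e-05 = 68110.6329 J/mol
Ea = 68.11 kJ/mol

68.11 kJ/mol


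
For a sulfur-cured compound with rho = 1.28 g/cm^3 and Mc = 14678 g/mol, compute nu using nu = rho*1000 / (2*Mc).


nu = rho * 1000 / (2 * Mc)
nu = 1.28 * 1000 / (2 * 14678)
nu = 1280.0 / 29356
nu = 0.0436 mol/L

0.0436 mol/L


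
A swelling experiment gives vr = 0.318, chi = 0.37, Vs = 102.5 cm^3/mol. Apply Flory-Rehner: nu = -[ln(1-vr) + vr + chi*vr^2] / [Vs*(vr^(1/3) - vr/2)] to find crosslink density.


ln(1 - vr) = ln(1 - 0.318) = -0.3827
Numerator = -((-0.3827) + 0.318 + 0.37 * 0.318^2) = 0.0273
Denominator = 102.5 * (0.318^(1/3) - 0.318/2) = 53.6651
nu = 0.0273 / 53.6651 = 5.0889e-04 mol/cm^3

5.0889e-04 mol/cm^3


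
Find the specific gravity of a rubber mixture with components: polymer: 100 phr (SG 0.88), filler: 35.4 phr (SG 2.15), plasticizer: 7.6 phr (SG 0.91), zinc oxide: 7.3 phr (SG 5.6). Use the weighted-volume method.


Sum of weights = 150.3
Volume contributions:
  polymer: 100/0.88 = 113.6364
  filler: 35.4/2.15 = 16.4651
  plasticizer: 7.6/0.91 = 8.3516
  zinc oxide: 7.3/5.6 = 1.3036
Sum of volumes = 139.7567
SG = 150.3 / 139.7567 = 1.075

SG = 1.075


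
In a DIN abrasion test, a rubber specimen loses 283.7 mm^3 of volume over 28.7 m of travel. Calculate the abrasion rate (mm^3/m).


Rate = volume_loss / distance
= 283.7 / 28.7
= 9.885 mm^3/m

9.885 mm^3/m


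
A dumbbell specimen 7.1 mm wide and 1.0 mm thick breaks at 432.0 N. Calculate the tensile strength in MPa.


Area = width * thickness = 7.1 * 1.0 = 7.1 mm^2
TS = force / area = 432.0 / 7.1 = 60.85 MPa

60.85 MPa


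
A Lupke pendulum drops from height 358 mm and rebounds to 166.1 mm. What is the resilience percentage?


Resilience = h_rebound / h_drop * 100
= 166.1 / 358 * 100
= 46.4%

46.4%


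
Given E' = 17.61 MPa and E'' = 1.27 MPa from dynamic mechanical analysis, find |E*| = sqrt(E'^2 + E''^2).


|E*| = sqrt(E'^2 + E''^2)
= sqrt(17.61^2 + 1.27^2)
= sqrt(310.1121 + 1.6129)
= 17.656 MPa

17.656 MPa


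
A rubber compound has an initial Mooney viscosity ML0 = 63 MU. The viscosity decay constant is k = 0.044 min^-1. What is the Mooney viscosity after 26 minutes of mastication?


ML = ML0 * exp(-k * t)
ML = 63 * exp(-0.044 * 26)
ML = 63 * 0.3185
ML = 20.07 MU

20.07 MU


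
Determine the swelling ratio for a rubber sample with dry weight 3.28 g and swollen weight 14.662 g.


Q = W_swollen / W_dry
Q = 14.662 / 3.28
Q = 4.47

Q = 4.47


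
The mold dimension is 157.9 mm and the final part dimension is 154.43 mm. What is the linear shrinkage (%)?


Shrinkage = (mold - part) / mold * 100
= (157.9 - 154.43) / 157.9 * 100
= 3.47 / 157.9 * 100
= 2.2%

2.2%


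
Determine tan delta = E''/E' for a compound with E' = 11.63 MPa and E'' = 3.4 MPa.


tan delta = E'' / E'
= 3.4 / 11.63
= 0.2923

tan delta = 0.2923


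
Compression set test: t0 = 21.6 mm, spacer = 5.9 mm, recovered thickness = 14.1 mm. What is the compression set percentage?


CS = (t0 - recovered) / (t0 - ts) * 100
= (21.6 - 14.1) / (21.6 - 5.9) * 100
= 7.5 / 15.7 * 100
= 47.8%

47.8%


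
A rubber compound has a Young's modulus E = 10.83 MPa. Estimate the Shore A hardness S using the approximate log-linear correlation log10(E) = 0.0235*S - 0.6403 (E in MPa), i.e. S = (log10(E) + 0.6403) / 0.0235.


log10(E) = 0.0235*S - 0.6403  =>  S = (log10(E) + 0.6403) / 0.0235
log10(10.83) = 1.034628
S = (1.034628 + 0.6403) / 0.0235 = 1.674928 / 0.0235
S = 71.3

Shore A = 71.3


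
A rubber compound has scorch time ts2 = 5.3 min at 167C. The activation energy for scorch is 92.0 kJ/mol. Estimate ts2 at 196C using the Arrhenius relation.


Convert temperatures: T1 = 167 + 273.15 = 440.15 K, T2 = 196 + 273.15 = 469.15 K
ts2_new = 5.3 * exp(92000 / 8.314 * (1/469.15 - 1/440.15))
1/T2 - 1/T1 = -1.4044e-04
ts2_new = 1.12 min

1.12 min


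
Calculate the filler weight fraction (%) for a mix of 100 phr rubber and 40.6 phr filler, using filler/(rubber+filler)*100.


Filler % = filler / (rubber + filler) * 100
= 40.6 / (100 + 40.6) * 100
= 40.6 / 140.6 * 100
= 28.88%

28.88%


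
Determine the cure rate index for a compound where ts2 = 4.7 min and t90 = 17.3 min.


CRI = 100 / (t90 - ts2)
= 100 / (17.3 - 4.7)
= 100 / 12.6
= 7.94 min^-1

7.94 min^-1


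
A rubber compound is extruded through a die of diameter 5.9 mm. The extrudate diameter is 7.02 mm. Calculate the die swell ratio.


Die swell ratio = D_extrudate / D_die
= 7.02 / 5.9
= 1.19

Die swell = 1.19


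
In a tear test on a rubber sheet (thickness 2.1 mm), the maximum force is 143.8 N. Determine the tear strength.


Tear strength = force / thickness
= 143.8 / 2.1
= 68.48 N/mm

68.48 N/mm


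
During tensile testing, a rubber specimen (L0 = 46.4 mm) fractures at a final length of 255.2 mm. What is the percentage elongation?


Elongation = (Lf - L0) / L0 * 100
= (255.2 - 46.4) / 46.4 * 100
= 208.8 / 46.4 * 100
= 450.0%

450.0%


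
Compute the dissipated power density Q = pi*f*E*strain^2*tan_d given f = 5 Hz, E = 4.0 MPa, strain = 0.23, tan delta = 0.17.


Q = pi * f * E * strain^2 * tan_d
= pi * 5 * 4.0 * 0.23^2 * 0.17
= pi * 5 * 4.0 * 0.0529 * 0.17
= 0.5650

Q = 0.5650


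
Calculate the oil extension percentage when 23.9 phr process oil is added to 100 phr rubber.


Oil % = oil / (100 + oil) * 100
= 23.9 / (100 + 23.9) * 100
= 23.9 / 123.9 * 100
= 19.29%

19.29%


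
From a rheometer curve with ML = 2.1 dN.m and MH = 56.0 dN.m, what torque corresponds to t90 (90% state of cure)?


M90 = ML + 0.9 * (MH - ML)
M90 = 2.1 + 0.9 * (56.0 - 2.1)
M90 = 2.1 + 0.9 * 53.9
M90 = 50.61 dN.m

50.61 dN.m


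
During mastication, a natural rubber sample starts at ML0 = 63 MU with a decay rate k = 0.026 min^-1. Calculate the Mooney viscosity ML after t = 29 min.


ML = ML0 * exp(-k * t)
ML = 63 * exp(-0.026 * 29)
ML = 63 * 0.4705
ML = 29.64 MU

29.64 MU


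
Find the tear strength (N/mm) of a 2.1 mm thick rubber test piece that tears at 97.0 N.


Tear strength = force / thickness
= 97.0 / 2.1
= 46.19 N/mm

46.19 N/mm


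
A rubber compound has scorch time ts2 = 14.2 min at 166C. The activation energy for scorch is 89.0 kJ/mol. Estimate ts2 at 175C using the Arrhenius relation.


Convert temperatures: T1 = 166 + 273.15 = 439.15 K, T2 = 175 + 273.15 = 448.15 K
ts2_new = 14.2 * exp(89000 / 8.314 * (1/448.15 - 1/439.15))
1/T2 - 1/T1 = -4.5731e-05
ts2_new = 8.7 min

8.7 min


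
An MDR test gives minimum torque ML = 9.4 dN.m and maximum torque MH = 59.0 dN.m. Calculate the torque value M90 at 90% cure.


M90 = ML + 0.9 * (MH - ML)
M90 = 9.4 + 0.9 * (59.0 - 9.4)
M90 = 9.4 + 0.9 * 49.6
M90 = 54.04 dN.m

54.04 dN.m


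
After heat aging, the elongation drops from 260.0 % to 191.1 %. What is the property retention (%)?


Retention = aged / original * 100
= 191.1 / 260.0 * 100
= 73.5%

73.5%


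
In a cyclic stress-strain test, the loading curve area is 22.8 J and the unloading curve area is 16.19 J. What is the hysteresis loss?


Hysteresis loss = loading - unloading
= 22.8 - 16.19
= 6.61 J

6.61 J


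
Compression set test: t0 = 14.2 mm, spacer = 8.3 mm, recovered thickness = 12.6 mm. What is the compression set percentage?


CS = (t0 - recovered) / (t0 - ts) * 100
= (14.2 - 12.6) / (14.2 - 8.3) * 100
= 1.6 / 5.9 * 100
= 27.1%

27.1%


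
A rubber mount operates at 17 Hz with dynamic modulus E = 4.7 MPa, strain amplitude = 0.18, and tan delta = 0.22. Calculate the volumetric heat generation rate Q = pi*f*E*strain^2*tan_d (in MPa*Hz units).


Q = pi * f * E * strain^2 * tan_d
= pi * 17 * 4.7 * 0.18^2 * 0.22
= pi * 17 * 4.7 * 0.0324 * 0.22
= 1.7892

Q = 1.7892


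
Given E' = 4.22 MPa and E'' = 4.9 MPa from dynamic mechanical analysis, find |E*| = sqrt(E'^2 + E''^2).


|E*| = sqrt(E'^2 + E''^2)
= sqrt(4.22^2 + 4.9^2)
= sqrt(17.8084 + 24.0100)
= 6.467 MPa

6.467 MPa


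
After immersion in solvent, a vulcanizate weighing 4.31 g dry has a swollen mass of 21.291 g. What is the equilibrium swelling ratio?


Q = W_swollen / W_dry
Q = 21.291 / 4.31
Q = 4.94

Q = 4.94


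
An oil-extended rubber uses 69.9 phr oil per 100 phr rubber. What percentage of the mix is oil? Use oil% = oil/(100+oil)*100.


Oil % = oil / (100 + oil) * 100
= 69.9 / (100 + 69.9) * 100
= 69.9 / 169.9 * 100
= 41.14%

41.14%


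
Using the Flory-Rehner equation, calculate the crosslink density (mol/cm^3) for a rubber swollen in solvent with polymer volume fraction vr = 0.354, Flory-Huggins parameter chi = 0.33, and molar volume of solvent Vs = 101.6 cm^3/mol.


ln(1 - vr) = ln(1 - 0.354) = -0.4370
Numerator = -((-0.4370) + 0.354 + 0.33 * 0.354^2) = 0.0416
Denominator = 101.6 * (0.354^(1/3) - 0.354/2) = 53.8891
nu = 0.0416 / 53.8891 = 7.7198e-04 mol/cm^3

7.7198e-04 mol/cm^3


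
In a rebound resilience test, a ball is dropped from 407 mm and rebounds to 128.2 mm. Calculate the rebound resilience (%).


Resilience = h_rebound / h_drop * 100
= 128.2 / 407 * 100
= 31.5%

31.5%


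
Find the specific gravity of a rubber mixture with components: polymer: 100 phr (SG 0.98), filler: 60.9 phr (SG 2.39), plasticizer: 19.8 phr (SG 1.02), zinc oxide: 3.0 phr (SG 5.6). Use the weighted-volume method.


Sum of weights = 183.7
Volume contributions:
  polymer: 100/0.98 = 102.0408
  filler: 60.9/2.39 = 25.4812
  plasticizer: 19.8/1.02 = 19.4118
  zinc oxide: 3.0/5.6 = 0.5357
Sum of volumes = 147.4695
SG = 183.7 / 147.4695 = 1.246

SG = 1.246


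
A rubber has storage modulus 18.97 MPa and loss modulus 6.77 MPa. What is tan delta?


tan delta = E'' / E'
= 6.77 / 18.97
= 0.3569

tan delta = 0.3569


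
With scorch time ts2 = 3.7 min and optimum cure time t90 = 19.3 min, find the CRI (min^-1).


CRI = 100 / (t90 - ts2)
= 100 / (19.3 - 3.7)
= 100 / 15.6
= 6.41 min^-1

6.41 min^-1


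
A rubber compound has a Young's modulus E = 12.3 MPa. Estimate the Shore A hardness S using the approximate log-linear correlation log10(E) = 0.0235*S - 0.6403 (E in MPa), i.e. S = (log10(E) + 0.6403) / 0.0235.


log10(E) = 0.0235*S - 0.6403  =>  S = (log10(E) + 0.6403) / 0.0235
log10(12.3) = 1.089905
S = (1.089905 + 0.6403) / 0.0235 = 1.730205 / 0.0235
S = 73.6

Shore A = 73.6


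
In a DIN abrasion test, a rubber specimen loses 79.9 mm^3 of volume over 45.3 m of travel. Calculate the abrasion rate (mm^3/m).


Rate = volume_loss / distance
= 79.9 / 45.3
= 1.764 mm^3/m

1.764 mm^3/m


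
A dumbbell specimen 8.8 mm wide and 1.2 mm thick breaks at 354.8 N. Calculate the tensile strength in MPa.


Area = width * thickness = 8.8 * 1.2 = 10.56 mm^2
TS = force / area = 354.8 / 10.56 = 33.6 MPa

33.6 MPa


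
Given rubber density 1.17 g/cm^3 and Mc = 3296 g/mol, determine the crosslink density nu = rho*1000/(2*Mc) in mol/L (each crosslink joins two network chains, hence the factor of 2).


nu = rho * 1000 / (2 * Mc)
nu = 1.17 * 1000 / (2 * 3296)
nu = 1170.0 / 6592
nu = 0.1775 mol/L

0.1775 mol/L


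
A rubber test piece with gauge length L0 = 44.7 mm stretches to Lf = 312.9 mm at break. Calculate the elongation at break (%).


Elongation = (Lf - L0) / L0 * 100
= (312.9 - 44.7) / 44.7 * 100
= 268.2 / 44.7 * 100
= 600.0%

600.0%


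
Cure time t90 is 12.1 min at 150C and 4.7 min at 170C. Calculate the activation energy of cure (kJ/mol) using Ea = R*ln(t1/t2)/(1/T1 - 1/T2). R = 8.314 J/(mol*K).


T1 = 423.15 K, T2 = 443.15 K
1/T1 - 1/T2 = 1.0666e-04
ln(t1/t2) = ln(12.1/4.7) = 0.9456
Ea = 8.314 * 0.9456 / 1.0666e-04 = 73714.3957 J/mol
Ea = 73.71 kJ/mol

73.71 kJ/mol


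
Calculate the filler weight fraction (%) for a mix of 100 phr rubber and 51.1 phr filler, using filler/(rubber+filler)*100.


Filler % = filler / (rubber + filler) * 100
= 51.1 / (100 + 51.1) * 100
= 51.1 / 151.1 * 100
= 33.82%

33.82%


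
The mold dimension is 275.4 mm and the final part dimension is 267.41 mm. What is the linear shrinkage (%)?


Shrinkage = (mold - part) / mold * 100
= (275.4 - 267.41) / 275.4 * 100
= 7.99 / 275.4 * 100
= 2.9%

2.9%


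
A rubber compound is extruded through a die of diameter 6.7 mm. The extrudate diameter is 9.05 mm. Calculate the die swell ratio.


Die swell ratio = D_extrudate / D_die
= 9.05 / 6.7
= 1.351

Die swell = 1.351


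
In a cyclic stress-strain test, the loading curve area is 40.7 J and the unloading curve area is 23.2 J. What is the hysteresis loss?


Hysteresis loss = loading - unloading
= 40.7 - 23.2
= 17.5 J

17.5 J


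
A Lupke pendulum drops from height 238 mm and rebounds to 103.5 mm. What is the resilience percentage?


Resilience = h_rebound / h_drop * 100
= 103.5 / 238 * 100
= 43.5%

43.5%


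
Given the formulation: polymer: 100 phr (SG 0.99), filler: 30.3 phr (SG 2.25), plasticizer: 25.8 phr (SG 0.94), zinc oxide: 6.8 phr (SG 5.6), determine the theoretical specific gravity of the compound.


Sum of weights = 162.9
Volume contributions:
  polymer: 100/0.99 = 101.0101
  filler: 30.3/2.25 = 13.4667
  plasticizer: 25.8/0.94 = 27.4468
  zinc oxide: 6.8/5.6 = 1.2143
Sum of volumes = 143.1379
SG = 162.9 / 143.1379 = 1.138

SG = 1.138


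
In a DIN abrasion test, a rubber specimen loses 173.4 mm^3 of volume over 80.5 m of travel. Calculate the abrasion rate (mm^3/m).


Rate = volume_loss / distance
= 173.4 / 80.5
= 2.154 mm^3/m

2.154 mm^3/m


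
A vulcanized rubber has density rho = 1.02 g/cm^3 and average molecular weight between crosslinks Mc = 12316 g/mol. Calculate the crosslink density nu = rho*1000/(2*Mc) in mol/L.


nu = rho * 1000 / (2 * Mc)
nu = 1.02 * 1000 / (2 * 12316)
nu = 1020.0 / 24632
nu = 0.0414 mol/L

0.0414 mol/L


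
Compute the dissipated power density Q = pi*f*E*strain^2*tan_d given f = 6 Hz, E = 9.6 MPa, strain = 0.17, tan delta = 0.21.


Q = pi * f * E * strain^2 * tan_d
= pi * 6 * 9.6 * 0.17^2 * 0.21
= pi * 6 * 9.6 * 0.0289 * 0.21
= 1.0982

Q = 1.0982


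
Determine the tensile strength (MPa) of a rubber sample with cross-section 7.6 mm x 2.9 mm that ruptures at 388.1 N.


Area = width * thickness = 7.6 * 2.9 = 22.04 mm^2
TS = force / area = 388.1 / 22.04 = 17.61 MPa

17.61 MPa


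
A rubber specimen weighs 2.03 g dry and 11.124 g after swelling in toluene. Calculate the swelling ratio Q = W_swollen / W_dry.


Q = W_swollen / W_dry
Q = 11.124 / 2.03
Q = 5.48

Q = 5.48


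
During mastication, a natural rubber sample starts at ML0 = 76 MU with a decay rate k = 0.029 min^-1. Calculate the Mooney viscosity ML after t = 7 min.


ML = ML0 * exp(-k * t)
ML = 76 * exp(-0.029 * 7)
ML = 76 * 0.8163
ML = 62.04 MU

62.04 MU


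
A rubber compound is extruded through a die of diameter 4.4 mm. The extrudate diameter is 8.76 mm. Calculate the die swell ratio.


Die swell ratio = D_extrudate / D_die
= 8.76 / 4.4
= 1.991

Die swell = 1.991


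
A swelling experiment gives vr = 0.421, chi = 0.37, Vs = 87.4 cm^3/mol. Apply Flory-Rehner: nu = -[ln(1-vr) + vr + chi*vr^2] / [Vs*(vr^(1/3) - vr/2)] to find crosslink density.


ln(1 - vr) = ln(1 - 0.421) = -0.5465
Numerator = -((-0.5465) + 0.421 + 0.37 * 0.421^2) = 0.0599
Denominator = 87.4 * (0.421^(1/3) - 0.421/2) = 47.1070
nu = 0.0599 / 47.1070 = 0.0013 mol/cm^3

0.0013 mol/cm^3


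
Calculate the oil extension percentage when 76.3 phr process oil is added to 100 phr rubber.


Oil % = oil / (100 + oil) * 100
= 76.3 / (100 + 76.3) * 100
= 76.3 / 176.3 * 100
= 43.28%

43.28%


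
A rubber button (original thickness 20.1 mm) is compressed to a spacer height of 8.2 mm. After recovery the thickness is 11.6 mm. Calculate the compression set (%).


CS = (t0 - recovered) / (t0 - ts) * 100
= (20.1 - 11.6) / (20.1 - 8.2) * 100
= 8.5 / 11.9 * 100
= 71.4%

71.4%


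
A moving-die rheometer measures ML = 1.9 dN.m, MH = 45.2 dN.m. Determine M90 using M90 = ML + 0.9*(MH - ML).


M90 = ML + 0.9 * (MH - ML)
M90 = 1.9 + 0.9 * (45.2 - 1.9)
M90 = 1.9 + 0.9 * 43.3
M90 = 40.87 dN.m

40.87 dN.m


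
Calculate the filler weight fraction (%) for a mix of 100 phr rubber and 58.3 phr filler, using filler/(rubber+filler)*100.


Filler % = filler / (rubber + filler) * 100
= 58.3 / (100 + 58.3) * 100
= 58.3 / 158.3 * 100
= 36.83%

36.83%


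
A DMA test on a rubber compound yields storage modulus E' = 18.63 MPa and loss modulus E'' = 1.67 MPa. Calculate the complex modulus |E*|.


|E*| = sqrt(E'^2 + E''^2)
= sqrt(18.63^2 + 1.67^2)
= sqrt(347.0769 + 2.7889)
= 18.705 MPa

18.705 MPa


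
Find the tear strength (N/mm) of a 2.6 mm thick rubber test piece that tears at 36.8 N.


Tear strength = force / thickness
= 36.8 / 2.6
= 14.15 N/mm

14.15 N/mm


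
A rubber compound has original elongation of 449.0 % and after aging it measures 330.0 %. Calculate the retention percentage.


Retention = aged / original * 100
= 330.0 / 449.0 * 100
= 73.5%

73.5%


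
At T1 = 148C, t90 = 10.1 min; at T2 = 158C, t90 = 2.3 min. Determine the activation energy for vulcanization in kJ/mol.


T1 = 421.15 K, T2 = 431.15 K
1/T1 - 1/T2 = 5.5073e-05
ln(t1/t2) = ln(10.1/2.3) = 1.4796
Ea = 8.314 * 1.4796 / 5.5073e-05 = 223371.2415 J/mol
Ea = 223.37 kJ/mol

223.37 kJ/mol


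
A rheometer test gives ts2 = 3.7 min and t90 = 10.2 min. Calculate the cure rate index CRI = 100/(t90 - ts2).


CRI = 100 / (t90 - ts2)
= 100 / (10.2 - 3.7)
= 100 / 6.5
= 15.38 min^-1

15.38 min^-1


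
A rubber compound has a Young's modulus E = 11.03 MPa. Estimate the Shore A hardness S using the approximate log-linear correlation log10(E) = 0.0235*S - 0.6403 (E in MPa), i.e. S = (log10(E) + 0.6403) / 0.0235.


log10(E) = 0.0235*S - 0.6403  =>  S = (log10(E) + 0.6403) / 0.0235
log10(11.03) = 1.042576
S = (1.042576 + 0.6403) / 0.0235 = 1.682876 / 0.0235
S = 71.6

Shore A = 71.6


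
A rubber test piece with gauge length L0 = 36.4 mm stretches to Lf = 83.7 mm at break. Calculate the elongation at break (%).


Elongation = (Lf - L0) / L0 * 100
= (83.7 - 36.4) / 36.4 * 100
= 47.3 / 36.4 * 100
= 129.9%

129.9%


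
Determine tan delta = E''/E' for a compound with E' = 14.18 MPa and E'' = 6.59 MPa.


tan delta = E'' / E'
= 6.59 / 14.18
= 0.4647

tan delta = 0.4647


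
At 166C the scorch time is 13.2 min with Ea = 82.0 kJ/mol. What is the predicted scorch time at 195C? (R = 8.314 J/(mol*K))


Convert temperatures: T1 = 166 + 273.15 = 439.15 K, T2 = 195 + 273.15 = 468.15 K
ts2_new = 13.2 * exp(82000 / 8.314 * (1/468.15 - 1/439.15))
1/T2 - 1/T1 = -1.4106e-04
ts2_new = 3.28 min

3.28 min


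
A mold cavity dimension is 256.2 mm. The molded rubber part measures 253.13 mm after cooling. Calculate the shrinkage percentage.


Shrinkage = (mold - part) / mold * 100
= (256.2 - 253.13) / 256.2 * 100
= 3.07 / 256.2 * 100
= 1.2%

1.2%


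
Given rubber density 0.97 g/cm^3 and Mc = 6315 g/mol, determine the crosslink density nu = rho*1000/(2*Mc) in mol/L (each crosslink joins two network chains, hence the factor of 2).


nu = rho * 1000 / (2 * Mc)
nu = 0.97 * 1000 / (2 * 6315)
nu = 970.0 / 12630
nu = 0.0768 mol/L

0.0768 mol/L


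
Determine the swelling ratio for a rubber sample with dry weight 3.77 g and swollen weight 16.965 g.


Q = W_swollen / W_dry
Q = 16.965 / 3.77
Q = 4.5

Q = 4.5


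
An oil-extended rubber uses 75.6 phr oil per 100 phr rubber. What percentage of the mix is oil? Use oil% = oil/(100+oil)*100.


Oil % = oil / (100 + oil) * 100
= 75.6 / (100 + 75.6) * 100
= 75.6 / 175.6 * 100
= 43.05%

43.05%


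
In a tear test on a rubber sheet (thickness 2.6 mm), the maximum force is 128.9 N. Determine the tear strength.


Tear strength = force / thickness
= 128.9 / 2.6
= 49.58 N/mm

49.58 N/mm


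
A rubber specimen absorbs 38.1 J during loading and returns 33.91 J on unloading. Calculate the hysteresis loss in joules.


Hysteresis loss = loading - unloading
= 38.1 - 33.91
= 4.19 J

4.19 J


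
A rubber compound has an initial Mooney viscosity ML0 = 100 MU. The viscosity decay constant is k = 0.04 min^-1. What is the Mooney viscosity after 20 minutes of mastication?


ML = ML0 * exp(-k * t)
ML = 100 * exp(-0.04 * 20)
ML = 100 * 0.4493
ML = 44.93 MU

44.93 MU


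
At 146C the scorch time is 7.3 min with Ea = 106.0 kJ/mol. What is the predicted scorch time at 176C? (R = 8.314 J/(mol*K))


Convert temperatures: T1 = 146 + 273.15 = 419.15 K, T2 = 176 + 273.15 = 449.15 K
ts2_new = 7.3 * exp(106000 / 8.314 * (1/449.15 - 1/419.15))
1/T2 - 1/T1 = -1.5935e-04
ts2_new = 0.96 min

0.96 min


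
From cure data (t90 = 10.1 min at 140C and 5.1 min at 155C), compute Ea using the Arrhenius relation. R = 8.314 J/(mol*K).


T1 = 413.15 K, T2 = 428.15 K
1/T1 - 1/T2 = 8.4798e-05
ln(t1/t2) = ln(10.1/5.1) = 0.6833
Ea = 8.314 * 0.6833 / 8.4798e-05 = 66993.1866 J/mol
Ea = 66.99 kJ/mol

66.99 kJ/mol


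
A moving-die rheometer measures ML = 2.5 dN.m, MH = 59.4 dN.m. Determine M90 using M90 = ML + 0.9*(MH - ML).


M90 = ML + 0.9 * (MH - ML)
M90 = 2.5 + 0.9 * (59.4 - 2.5)
M90 = 2.5 + 0.9 * 56.9
M90 = 53.71 dN.m

53.71 dN.m


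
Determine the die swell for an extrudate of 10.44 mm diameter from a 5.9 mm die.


Die swell ratio = D_extrudate / D_die
= 10.44 / 5.9
= 1.769

Die swell = 1.769


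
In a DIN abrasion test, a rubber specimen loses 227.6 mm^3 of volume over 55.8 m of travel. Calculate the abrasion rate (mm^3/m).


Rate = volume_loss / distance
= 227.6 / 55.8
= 4.079 mm^3/m

4.079 mm^3/m


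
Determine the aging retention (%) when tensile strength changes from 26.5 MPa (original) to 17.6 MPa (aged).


Retention = aged / original * 100
= 17.6 / 26.5 * 100
= 66.4%

66.4%


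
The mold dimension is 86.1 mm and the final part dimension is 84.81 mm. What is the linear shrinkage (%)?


Shrinkage = (mold - part) / mold * 100
= (86.1 - 84.81) / 86.1 * 100
= 1.29 / 86.1 * 100
= 1.5%

1.5%


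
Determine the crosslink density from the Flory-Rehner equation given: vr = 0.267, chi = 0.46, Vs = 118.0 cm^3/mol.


ln(1 - vr) = ln(1 - 0.267) = -0.3106
Numerator = -((-0.3106) + 0.267 + 0.46 * 0.267^2) = 0.0108
Denominator = 118.0 * (0.267^(1/3) - 0.267/2) = 60.2305
nu = 0.0108 / 60.2305 = 1.7959e-04 mol/cm^3

1.7959e-04 mol/cm^3


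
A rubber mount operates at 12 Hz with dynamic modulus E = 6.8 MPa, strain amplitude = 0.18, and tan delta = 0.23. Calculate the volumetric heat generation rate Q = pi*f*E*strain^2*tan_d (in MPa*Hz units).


Q = pi * f * E * strain^2 * tan_d
= pi * 12 * 6.8 * 0.18^2 * 0.23
= pi * 12 * 6.8 * 0.0324 * 0.23
= 1.9103

Q = 1.9103


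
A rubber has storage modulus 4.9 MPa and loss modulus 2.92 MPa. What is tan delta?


tan delta = E'' / E'
= 2.92 / 4.9
= 0.5959

tan delta = 0.5959


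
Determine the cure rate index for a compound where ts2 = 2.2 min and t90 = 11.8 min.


CRI = 100 / (t90 - ts2)
= 100 / (11.8 - 2.2)
= 100 / 9.6
= 10.42 min^-1

10.42 min^-1


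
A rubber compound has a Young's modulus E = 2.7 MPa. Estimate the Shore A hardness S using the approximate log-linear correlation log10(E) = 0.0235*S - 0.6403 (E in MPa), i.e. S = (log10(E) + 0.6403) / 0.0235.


log10(E) = 0.0235*S - 0.6403  =>  S = (log10(E) + 0.6403) / 0.0235
log10(2.7) = 0.431364
S = (0.431364 + 0.6403) / 0.0235 = 1.071664 / 0.0235
S = 45.6

Shore A = 45.6


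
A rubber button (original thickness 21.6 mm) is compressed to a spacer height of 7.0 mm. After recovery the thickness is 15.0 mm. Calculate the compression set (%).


CS = (t0 - recovered) / (t0 - ts) * 100
= (21.6 - 15.0) / (21.6 - 7.0) * 100
= 6.6 / 14.6 * 100
= 45.2%

45.2%


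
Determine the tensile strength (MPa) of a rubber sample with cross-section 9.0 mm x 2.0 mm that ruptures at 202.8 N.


Area = width * thickness = 9.0 * 2.0 = 18.0 mm^2
TS = force / area = 202.8 / 18.0 = 11.27 MPa

11.27 MPa


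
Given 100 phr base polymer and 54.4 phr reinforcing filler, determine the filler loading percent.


Filler % = filler / (rubber + filler) * 100
= 54.4 / (100 + 54.4) * 100
= 54.4 / 154.4 * 100
= 35.23%

35.23%


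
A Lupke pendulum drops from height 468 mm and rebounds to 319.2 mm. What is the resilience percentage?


Resilience = h_rebound / h_drop * 100
= 319.2 / 468 * 100
= 68.2%

68.2%


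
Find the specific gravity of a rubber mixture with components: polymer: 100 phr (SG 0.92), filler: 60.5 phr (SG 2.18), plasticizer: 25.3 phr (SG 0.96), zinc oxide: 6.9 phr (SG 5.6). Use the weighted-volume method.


Sum of weights = 192.7
Volume contributions:
  polymer: 100/0.92 = 108.6957
  filler: 60.5/2.18 = 27.7523
  plasticizer: 25.3/0.96 = 26.3542
  zinc oxide: 6.9/5.6 = 1.2321
Sum of volumes = 164.0343
SG = 192.7 / 164.0343 = 1.175

SG = 1.175
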